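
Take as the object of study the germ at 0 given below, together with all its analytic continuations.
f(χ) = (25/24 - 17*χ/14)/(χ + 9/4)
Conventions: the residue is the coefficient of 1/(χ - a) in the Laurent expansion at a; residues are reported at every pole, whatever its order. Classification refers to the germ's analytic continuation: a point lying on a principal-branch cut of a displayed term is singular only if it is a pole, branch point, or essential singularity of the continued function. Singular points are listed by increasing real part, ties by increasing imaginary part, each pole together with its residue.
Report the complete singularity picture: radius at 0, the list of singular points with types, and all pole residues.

Denominator factor (χ + 9/4): pole of order 1 at -9/4, modulus 9/4.
The radius of convergence is the smallest modulus among the singular points: 9/4.
At the order-1 pole -9/4 set g(χ) = (χ - (-9/4))*f(χ) = 25/24 - 17*χ/14.
Simple pole: residue = g(a) at a = -9/4, which is 317/84.

Radius of convergence at 0: 9/4.
At -9/4: a pole of order 1; residue 317/84.


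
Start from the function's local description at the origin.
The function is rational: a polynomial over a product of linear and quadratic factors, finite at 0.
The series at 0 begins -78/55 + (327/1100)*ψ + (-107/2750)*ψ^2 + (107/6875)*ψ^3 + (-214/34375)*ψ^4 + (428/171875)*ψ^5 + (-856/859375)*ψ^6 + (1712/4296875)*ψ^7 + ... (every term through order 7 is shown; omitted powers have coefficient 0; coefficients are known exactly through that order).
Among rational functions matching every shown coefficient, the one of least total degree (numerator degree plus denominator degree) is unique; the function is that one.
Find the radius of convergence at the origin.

The radius of convergence is 5/2.

No rational of total degree below 3 reproduces all 8 coefficients; solving the [2/1] Pade equations on them gives f(ψ) = (ψ**2/5 - 27*ψ/40 - 39/11)/(ψ + 5/2), whose expansion matches every shown term.
Denominator factor (ψ + 5/2): pole of order 1 at -5/2, modulus 5/2.
The radius of convergence is the smallest modulus among the singular points: 5/2.


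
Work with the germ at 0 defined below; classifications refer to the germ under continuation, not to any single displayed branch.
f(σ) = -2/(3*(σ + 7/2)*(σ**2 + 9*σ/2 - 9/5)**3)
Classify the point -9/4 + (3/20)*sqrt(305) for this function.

The denominator factor σ**2 + 9*σ/2 - 9/5 vanishes at -9/4 + (3/20)*sqrt(305) and appears to the power 3; the numerator there equals -2/3, nonzero, and no other factor vanishes.
Hence a pole whose order is the multiplicity, 3.

The point is a pole of order 3.


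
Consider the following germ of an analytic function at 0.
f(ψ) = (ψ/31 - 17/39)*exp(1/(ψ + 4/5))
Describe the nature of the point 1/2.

The point is a regular point.

There is no denominator, hence no pole anywhere.
The essential point of exp(1/(ψ - (-4/5))) is -4/5, not 1/2.
So the germ continues analytically to 1/2.


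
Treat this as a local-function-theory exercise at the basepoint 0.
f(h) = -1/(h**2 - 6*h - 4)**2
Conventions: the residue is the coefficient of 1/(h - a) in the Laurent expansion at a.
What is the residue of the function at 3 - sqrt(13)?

The factor h**2 - 6*h - 4 splits as (h - a)(h - a') with a = 3 - sqrt(13), a' = 3 + sqrt(13). At the order-2 pole a set g(h) = (h - a)^2*f(h) = [-1] / (h - a')^2.
Order-2 pole: residue = g'(a); g'(3 - sqrt(13)) = -(1/676)*sqrt(13), so the residue is -(1/676)*sqrt(13).

The residue is -(1/676)*sqrt(13).


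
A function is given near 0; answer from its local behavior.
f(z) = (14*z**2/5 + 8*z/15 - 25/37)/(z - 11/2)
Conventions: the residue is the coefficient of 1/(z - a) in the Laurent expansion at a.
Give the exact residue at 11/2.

At the order-1 pole 11/2 set g(z) = (z - (11/2))*f(z) = 14*z**2/5 + 8*z/15 - 25/37.
Simple pole: residue = g(a) at a = 11/2, which is 96523/1110.

The residue is 96523/1110.


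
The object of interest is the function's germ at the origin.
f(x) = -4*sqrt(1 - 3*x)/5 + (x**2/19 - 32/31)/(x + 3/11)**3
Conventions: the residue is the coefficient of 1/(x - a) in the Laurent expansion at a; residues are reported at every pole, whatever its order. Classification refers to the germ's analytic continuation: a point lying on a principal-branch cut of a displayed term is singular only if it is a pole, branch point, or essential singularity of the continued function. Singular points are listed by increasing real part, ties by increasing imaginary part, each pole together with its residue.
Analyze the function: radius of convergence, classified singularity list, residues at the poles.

Radius of convergence at 0: 3/11.
At -3/11: a pole of order 3; residue 1/19.
At 1/3: an algebraic (square-root) branch point.

Denominator factor (x + 3/11)^3: pole of order 3 at -3/11, modulus 3/11.
Branch term (-4/5)*sqrt(1 - x/(1/3)): its argument vanishes at x = 1/3, a square-root branch point, modulus 1/3.
The radius of convergence is the smallest modulus among the singular points: 3/11.
The branch term is analytic at -3/11 and contributes nothing to the residue; only the rational part matters.
At the order-3 pole -3/11 set g(x) = (x - (-3/11))^3*(rational part) = x**2/19 - 32/31.
Order-3 pole: residue = g''(a)/2; g''(-3/11) = 2/19, so the residue is 1/19.
List the singular points by increasing real part (a conjugate pair: the negative imaginary part first).


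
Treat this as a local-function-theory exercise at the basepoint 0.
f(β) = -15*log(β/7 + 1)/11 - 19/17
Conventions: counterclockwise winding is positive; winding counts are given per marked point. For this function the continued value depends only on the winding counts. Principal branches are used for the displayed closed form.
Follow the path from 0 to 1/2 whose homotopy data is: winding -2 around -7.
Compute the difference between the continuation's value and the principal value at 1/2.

Continued minus principal equals (60/11)*pi*i.

The rational part is single-valued and drops out of the difference; each branch term changes only by its own monodromy.
(-15/11)*log(1 - β/(-7)): each positive loop around -7 adds 2*pi*i to the log, so winding -2 contributes (-15/11)*(-2)*2*pi*i = (60/11)*pi*i.
Summing the contributions at β = 1/2 gives (60/11)*pi*i.


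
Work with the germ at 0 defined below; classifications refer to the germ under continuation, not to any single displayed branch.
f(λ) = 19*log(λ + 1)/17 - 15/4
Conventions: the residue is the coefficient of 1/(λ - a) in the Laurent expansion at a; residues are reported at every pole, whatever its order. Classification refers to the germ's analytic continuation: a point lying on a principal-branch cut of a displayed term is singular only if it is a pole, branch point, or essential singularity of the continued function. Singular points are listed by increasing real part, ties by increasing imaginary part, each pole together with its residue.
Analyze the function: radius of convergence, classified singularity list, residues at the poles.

Radius of convergence at 0: 1.
At -1: a logarithmic branch point.

Branch term (19/17)*log(1 - λ/(-1)): its argument vanishes at λ = -1, a logarithmic branch point, modulus 1.
The radius of convergence is the smallest modulus among the singular points: 1.


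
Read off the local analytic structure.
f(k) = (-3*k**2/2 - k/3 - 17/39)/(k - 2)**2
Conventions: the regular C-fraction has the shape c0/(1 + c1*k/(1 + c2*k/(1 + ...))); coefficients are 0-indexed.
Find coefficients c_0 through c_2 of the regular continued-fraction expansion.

Taylor coefficients (expand at 0): a_0 = -17/156, a_1 = -5/26, a_2 = -337/624.
c0 = a_0 = -17/156. Peel one level at a time: if S = 1 + c*k/S' with S'(0) = 1, then c is the k-coefficient of S and S' = c*k/(S - 1).
S_1 = c0/f = 1 + (-30/17)*k + (-2129/1156)*k^2 + ...; c1 = -30/17.
S_2 = c1*k/(S_1 - 1) = 1 + (-2129/2040)*k + ...; c2 = -2129/2040.

The regular C-fraction coefficients are [-17/156, -30/17, -2129/2040].


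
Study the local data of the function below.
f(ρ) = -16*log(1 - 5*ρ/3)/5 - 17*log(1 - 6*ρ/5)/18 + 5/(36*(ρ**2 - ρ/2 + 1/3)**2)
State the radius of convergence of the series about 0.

Denominator factor (ρ**2 - ρ/2 + 1/3)^2: discriminant -13/12, complex-conjugate roots (1/4) + ((1/12)*sqrt(39))*i and (1/4) - ((1/12)*sqrt(39))*i; poles of order 2, moduli (1/3)*sqrt(3) and (1/3)*sqrt(3).
Branch term (-17/18)*log(1 - ρ/(5/6)): its argument vanishes at ρ = 5/6, a logarithmic branch point, modulus 5/6.
Branch term (-16/5)*log(1 - ρ/(3/5)): its argument vanishes at ρ = 3/5, a logarithmic branch point, modulus 3/5.
The radius of convergence is the smallest modulus among the singular points: (1/3)*sqrt(3).

The radius of convergence is (1/3)*sqrt(3).


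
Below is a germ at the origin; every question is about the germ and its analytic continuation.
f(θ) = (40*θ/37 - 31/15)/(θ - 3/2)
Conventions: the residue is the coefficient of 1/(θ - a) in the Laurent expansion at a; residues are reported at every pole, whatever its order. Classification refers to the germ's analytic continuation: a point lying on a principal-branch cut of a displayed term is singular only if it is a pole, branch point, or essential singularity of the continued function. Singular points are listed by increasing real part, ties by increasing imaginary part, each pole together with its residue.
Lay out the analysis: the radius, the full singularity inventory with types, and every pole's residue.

Radius of convergence at 0: 3/2.
At 3/2: a pole of order 1; residue -247/555.

Denominator factor (θ - 3/2): pole of order 1 at 3/2, modulus 3/2.
The radius of convergence is the smallest modulus among the singular points: 3/2.
At the order-1 pole 3/2 set g(θ) = (θ - (3/2))*f(θ) = 40*θ/37 - 31/15.
Simple pole: residue = g(a) at a = 3/2, which is -247/555.


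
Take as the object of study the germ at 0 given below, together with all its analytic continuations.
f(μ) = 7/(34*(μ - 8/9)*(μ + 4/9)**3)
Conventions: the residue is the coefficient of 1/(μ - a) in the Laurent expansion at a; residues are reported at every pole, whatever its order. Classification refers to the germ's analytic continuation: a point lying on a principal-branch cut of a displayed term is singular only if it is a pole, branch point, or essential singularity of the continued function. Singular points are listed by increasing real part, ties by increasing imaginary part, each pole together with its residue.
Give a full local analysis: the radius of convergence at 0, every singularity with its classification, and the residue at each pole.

Denominator factor (μ + 4/9)^3: pole of order 3 at -4/9, modulus 4/9.
Denominator factor (μ - 8/9): pole of order 1 at 8/9, modulus 8/9.
The radius of convergence is the smallest modulus among the singular points: 4/9.
At the order-3 pole -4/9 set g(μ) = (μ - (-4/9))^3*f(μ) = 7/(34*(μ - 8/9)).
Order-3 pole: residue = g''(a)/2; g''(-4/9) = -189/1088, so the residue is -189/2176.
At the order-1 pole 8/9 set g(μ) = (μ - (8/9))*f(μ) = 7/(34*(μ + 4/9)**3).
Simple pole: residue = g(a) at a = 8/9, which is 189/2176.
List the singular points by increasing real part (a conjugate pair: the negative imaginary part first).

Radius of convergence at 0: 4/9.
At -4/9: a pole of order 3; residue -189/2176.
At 8/9: a pole of order 1; residue 189/2176.


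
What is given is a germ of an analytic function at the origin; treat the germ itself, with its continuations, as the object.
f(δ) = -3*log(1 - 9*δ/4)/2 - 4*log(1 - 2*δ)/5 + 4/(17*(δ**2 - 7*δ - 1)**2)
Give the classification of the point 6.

The point is a regular point.

Denominator factors: δ**2 - 7*δ - 1 = -7 at δ = 6 — none vanishes.
Branch term log(1 - δ/(1/2)): argument at 6 is -11, nonzero, so 6 is not its branch point (a point on a principal cut is still regular for the continued germ).
Branch term log(1 - δ/(4/9)): argument at 6 is -25/2, nonzero, so 6 is not its branch point (a point on a principal cut is still regular for the continued germ).
So the germ continues analytically to 6.


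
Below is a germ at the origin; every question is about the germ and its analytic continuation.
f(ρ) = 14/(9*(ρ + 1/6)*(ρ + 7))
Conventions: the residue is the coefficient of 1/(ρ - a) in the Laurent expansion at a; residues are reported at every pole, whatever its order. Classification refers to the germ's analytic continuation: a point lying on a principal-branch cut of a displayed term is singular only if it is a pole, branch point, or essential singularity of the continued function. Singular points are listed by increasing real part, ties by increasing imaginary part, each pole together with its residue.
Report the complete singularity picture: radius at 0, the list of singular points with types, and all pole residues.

Denominator factor (ρ + 1/6): pole of order 1 at -1/6, modulus 1/6.
Denominator factor (ρ + 7): pole of order 1 at -7, modulus 7.
The radius of convergence is the smallest modulus among the singular points: 1/6.
At the order-1 pole -7 set g(ρ) = (ρ - (-7))*f(ρ) = 14/(9*(ρ + 1/6)).
Simple pole: residue = g(a) at a = -7, which is -28/123.
At the order-1 pole -1/6 set g(ρ) = (ρ - (-1/6))*f(ρ) = 14/(9*(ρ + 7)).
Simple pole: residue = g(a) at a = -1/6, which is 28/123.
List the singular points by increasing real part (a conjugate pair: the negative imaginary part first).

Radius of convergence at 0: 1/6.
At -7: a pole of order 1; residue -28/123.
At -1/6: a pole of order 1; residue 28/123.


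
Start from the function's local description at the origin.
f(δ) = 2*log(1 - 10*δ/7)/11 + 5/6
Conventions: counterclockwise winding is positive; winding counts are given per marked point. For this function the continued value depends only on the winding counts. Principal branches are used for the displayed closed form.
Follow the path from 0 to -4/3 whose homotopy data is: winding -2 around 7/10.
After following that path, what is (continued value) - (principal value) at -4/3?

Continued minus principal equals -(8/11)*pi*i.

The rational part is single-valued and drops out of the difference; each branch term changes only by its own monodromy.
(2/11)*log(1 - δ/(7/10)): each positive loop around 7/10 adds 2*pi*i to the log, so winding -2 contributes (2/11)*(-2)*2*pi*i = -(8/11)*pi*i.
Summing the contributions at δ = -4/3 gives -(8/11)*pi*i.


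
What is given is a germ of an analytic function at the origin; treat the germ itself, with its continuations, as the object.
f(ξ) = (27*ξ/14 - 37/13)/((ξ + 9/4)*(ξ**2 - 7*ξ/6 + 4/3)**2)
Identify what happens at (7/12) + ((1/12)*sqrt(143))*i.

The denominator factor ξ**2 - 7*ξ/6 + 4/3 vanishes at (7/12) + ((1/12)*sqrt(143))*i and appears to the power 2; the numerator there equals (-179/104) + ((9/56)*sqrt(143))*i, nonzero, and no other factor vanishes.
Hence a pole whose order is the multiplicity, 2.

The point is a pole of order 2.


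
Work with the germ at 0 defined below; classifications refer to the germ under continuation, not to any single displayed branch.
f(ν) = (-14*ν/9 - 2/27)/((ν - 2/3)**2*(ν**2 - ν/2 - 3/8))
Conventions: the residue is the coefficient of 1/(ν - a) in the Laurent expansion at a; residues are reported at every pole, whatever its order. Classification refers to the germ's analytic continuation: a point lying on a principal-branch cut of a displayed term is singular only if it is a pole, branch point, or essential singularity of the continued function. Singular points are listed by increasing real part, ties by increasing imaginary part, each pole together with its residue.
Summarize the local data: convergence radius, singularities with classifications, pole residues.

Radius of convergence at 0: -1/4 + (1/4)*sqrt(7).
At 1/4 - (1/4)*sqrt(7): a pole of order 1; residue -3464/361 + (26440/7581)*sqrt(7).
At 2/3: a pole of order 2; residue 6928/361.
At 1/4 + (1/4)*sqrt(7): a pole of order 1; residue -3464/361 - (26440/7581)*sqrt(7).


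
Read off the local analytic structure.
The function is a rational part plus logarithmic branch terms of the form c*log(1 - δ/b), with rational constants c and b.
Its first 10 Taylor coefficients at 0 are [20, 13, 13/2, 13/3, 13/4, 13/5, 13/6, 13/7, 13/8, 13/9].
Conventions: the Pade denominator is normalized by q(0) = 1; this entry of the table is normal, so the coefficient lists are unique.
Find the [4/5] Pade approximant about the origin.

Taylor coefficients needed (read off): a_0 = 20, a_1 = 13, a_2 = 13/2, a_3 = 13/3, a_4 = 13/4, a_5 = 13/5, a_6 = 13/6, a_7 = 13/7, a_8 = 13/8, a_9 = 13/9.
Write the denominator as Q(δ) = 1 + q1*δ + q2*δ^2 + q3*δ^3 + q4*δ^4 + q5*δ^5. Requiring Q*f - P = O(δ^10) with deg P <= 4 kills the coefficients of δ^5..δ^9 in Q*f:
  δ^5: a_5 + q1*a_4 + q2*a_3 + q3*a_2 + q4*a_1 + q5*a_0 = 0, i.e. 13/5 + (13/4)*q1 + (13/3)*q2 + (13/2)*q3 + (13)*q4 + (20)*q5 = 0.
  δ^6: a_6 + q1*a_5 + q2*a_4 + q3*a_3 + q4*a_2 + q5*a_1 = 0, i.e. 13/6 + (13/5)*q1 + (13/4)*q2 + (13/3)*q3 + (13/2)*q4 + (13)*q5 = 0.
  δ^7: a_7 + q1*a_6 + q2*a_5 + q3*a_4 + q4*a_3 + q5*a_2 = 0, i.e. 13/7 + (13/6)*q1 + (13/5)*q2 + (13/4)*q3 + (13/3)*q4 + (13/2)*q5 = 0.
  δ^8: a_8 + q1*a_7 + q2*a_6 + q3*a_5 + q4*a_4 + q5*a_3 = 0, i.e. 13/8 + (13/7)*q1 + (13/6)*q2 + (13/5)*q3 + (13/4)*q4 + (13/3)*q5 = 0.
  δ^9: a_9 + q1*a_8 + q2*a_7 + q3*a_6 + q4*a_5 + q5*a_4 = 0, i.e. 13/9 + (13/8)*q1 + (13/7)*q2 + (13/6)*q3 + (13/5)*q4 + (13/4)*q5 = 0.
Solving this linear system: q1 = -4022/1845, q2 = 973/615, q3 = -1816/4305, q4 = 713/25830, q5 = 13/21525.
The numerator is Q*f truncated at degree 4: P0 = a_0 = 20; P1 = a_1 + q1*a_0 = -11291/369; P2 = a_2 + q1*a_1 + q2*a_0 = 36173/3690; P3 = a_3 + q1*a_2 + q2*a_1 + q3*a_0 = 29633/12915; P4 = a_4 + q1*a_3 + q2*a_2 + q3*a_1 + q4*a_0 = -130877/154980.

The Pade approximant has numerator coefficients [20, -11291/369, 36173/3690, 29633/12915, -130877/154980]; denominator coefficients [1, -4022/1845, 973/615, -1816/4305, 713/25830, 13/21525].


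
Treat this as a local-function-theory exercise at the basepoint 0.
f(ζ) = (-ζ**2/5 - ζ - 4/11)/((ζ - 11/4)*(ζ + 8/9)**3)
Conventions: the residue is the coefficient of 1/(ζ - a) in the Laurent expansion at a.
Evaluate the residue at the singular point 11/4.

At the order-1 pole 11/4 set g(ζ) = (ζ - (11/4))*f(ζ) = (-ζ**2/5 - ζ - 4/11)/(ζ + 8/9)**3.
Simple pole: residue = g(a) at a = 11/4, which is -11871036/123645005.

The residue is -11871036/123645005.


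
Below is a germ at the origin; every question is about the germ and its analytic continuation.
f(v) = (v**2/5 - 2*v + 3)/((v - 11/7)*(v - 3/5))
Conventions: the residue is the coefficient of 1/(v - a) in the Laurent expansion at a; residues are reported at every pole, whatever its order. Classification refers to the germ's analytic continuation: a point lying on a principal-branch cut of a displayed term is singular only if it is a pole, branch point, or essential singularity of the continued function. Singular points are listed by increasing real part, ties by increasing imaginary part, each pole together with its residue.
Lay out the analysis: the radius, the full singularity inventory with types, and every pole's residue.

Radius of convergence at 0: 3/5.
At 3/5: a pole of order 1; residue -819/425.
At 11/7: a pole of order 1; residue 43/119.

Denominator factor (v - 3/5): pole of order 1 at 3/5, modulus 3/5.
Denominator factor (v - 11/7): pole of order 1 at 11/7, modulus 11/7.
The radius of convergence is the smallest modulus among the singular points: 3/5.
At the order-1 pole 3/5 set g(v) = (v - (3/5))*f(v) = (v**2/5 - 2*v + 3)/(v - 11/7).
Simple pole: residue = g(a) at a = 3/5, which is -819/425.
At the order-1 pole 11/7 set g(v) = (v - (11/7))*f(v) = (v**2/5 - 2*v + 3)/(v - 3/5).
Simple pole: residue = g(a) at a = 11/7, which is 43/119.
List the singular points by increasing real part (a conjugate pair: the negative imaginary part first).


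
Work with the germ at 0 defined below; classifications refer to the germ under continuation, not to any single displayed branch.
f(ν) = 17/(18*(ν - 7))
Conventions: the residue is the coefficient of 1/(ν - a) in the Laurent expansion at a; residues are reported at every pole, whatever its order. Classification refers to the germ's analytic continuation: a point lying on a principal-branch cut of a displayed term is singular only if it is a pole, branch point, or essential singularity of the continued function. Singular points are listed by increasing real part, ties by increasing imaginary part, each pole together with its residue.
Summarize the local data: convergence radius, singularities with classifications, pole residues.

Denominator factor (ν - 7): pole of order 1 at 7, modulus 7.
The radius of convergence is the smallest modulus among the singular points: 7.
At the order-1 pole 7 set g(ν) = (ν - (7))*f(ν) = 17/18.
Simple pole: residue = g(a) at a = 7, which is 17/18.

Radius of convergence at 0: 7.
At 7: a pole of order 1; residue 17/18.


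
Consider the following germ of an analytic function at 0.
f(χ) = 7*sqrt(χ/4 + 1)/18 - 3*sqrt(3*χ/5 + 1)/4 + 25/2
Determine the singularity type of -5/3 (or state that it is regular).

The point is an algebraic (square-root) branch point.

The term (-3/4)*sqrt(1 - χ/(-5/3)) has argument 1 - -5/3/(-5/3) = 0 at -5/3: a square-root (algebraic, two-sheeted) branch point; the remaining terms are analytic or single-valued there.


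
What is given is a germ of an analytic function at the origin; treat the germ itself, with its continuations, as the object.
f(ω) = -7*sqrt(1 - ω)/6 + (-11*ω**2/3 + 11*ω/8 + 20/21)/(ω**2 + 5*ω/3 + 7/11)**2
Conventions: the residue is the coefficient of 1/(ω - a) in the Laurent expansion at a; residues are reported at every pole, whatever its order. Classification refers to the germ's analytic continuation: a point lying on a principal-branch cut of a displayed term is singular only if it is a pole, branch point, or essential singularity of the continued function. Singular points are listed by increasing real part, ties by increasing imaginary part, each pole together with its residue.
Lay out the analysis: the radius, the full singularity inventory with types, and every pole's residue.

Radius of convergence at 0: 5/6 - (1/66)*sqrt(253).
At -5/6 - (1/66)*sqrt(253): a pole of order 2; residue -(84051/29624)*sqrt(253).
At -5/6 + (1/66)*sqrt(253): a pole of order 2; residue (84051/29624)*sqrt(253).
At 1: an algebraic (square-root) branch point.


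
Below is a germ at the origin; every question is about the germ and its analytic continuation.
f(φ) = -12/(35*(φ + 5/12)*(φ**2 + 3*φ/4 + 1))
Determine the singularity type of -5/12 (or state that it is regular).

The denominator factor φ + 5/12 vanishes at -5/12 and appears to the power 1; the numerator there equals -12/35, nonzero, and no other factor vanishes.
Hence a pole whose order is the multiplicity, 1.

The point is a pole of order 1.


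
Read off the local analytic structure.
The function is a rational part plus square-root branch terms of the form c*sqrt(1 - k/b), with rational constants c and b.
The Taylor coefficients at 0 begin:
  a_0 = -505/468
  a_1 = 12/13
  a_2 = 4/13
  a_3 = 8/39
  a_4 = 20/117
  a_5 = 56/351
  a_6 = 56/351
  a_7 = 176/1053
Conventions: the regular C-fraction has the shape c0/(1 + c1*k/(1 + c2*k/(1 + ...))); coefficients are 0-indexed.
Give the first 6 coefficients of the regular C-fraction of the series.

Taylor coefficients (read off): a_0 = -505/468, a_1 = 12/13, a_2 = 4/13, a_3 = 8/39, a_4 = 20/117, a_5 = 56/351.
c0 = a_0 = -505/468. Peel one level at a time: if S = 1 + c*k/S' with S'(0) = 1, then c is the k-coefficient of S and S' = c*k/(S - 1).
S_1 = c0/f = 1 + (432/505)*k + (259344/255025)*k^2 + ...; c1 = 432/505.
S_2 = c1*k/(S_1 - 1) = 1 + (-1801/1515)*k + (-1/9)*k^2 + ...; c2 = -1801/1515.
S_3 = c2*k/(S_2 - 1) = 1 + (-505/5403)*k + (-1563985/29192409)*k^2 + ...; c3 = -505/5403.
S_4 = c3*k/(S_3 - 1) = 1 + (-3097/5403)*k + (-1/9)*k^2 + ...; c4 = -3097/5403.
S_5 = c4*k/(S_4 - 1) = 1 + (-1801/9291)*k + ...; c5 = -1801/9291.

The regular C-fraction coefficients are [-505/468, 432/505, -1801/1515, -505/5403, -3097/5403, -1801/9291].


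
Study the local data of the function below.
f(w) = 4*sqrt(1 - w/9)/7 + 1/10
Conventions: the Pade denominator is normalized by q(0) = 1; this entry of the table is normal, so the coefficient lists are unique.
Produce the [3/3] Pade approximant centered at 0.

The Pade approximant has numerator coefficients [47/70, -1/8, 43/6480, -41/466560]; denominator coefficients [1, -5/36, 1/216, -1/46656].

Taylor coefficients needed (expand at 0): a_0 = 47/70, a_1 = -2/63, a_2 = -1/1134, a_3 = -1/20412, a_4 = -5/1469664, a_5 = -1/3779136, a_6 = -1/45349632.
Write the denominator as Q(w) = 1 + q1*w + q2*w^2 + q3*w^3. Requiring Q*f - P = O(w^7) with deg P <= 3 kills the coefficients of w^4..w^6 in Q*f:
  w^4: a_4 + q1*a_3 + q2*a_2 + q3*a_1 = 0, i.e. -5/1469664 + (-1/20412)*q1 + (-1/1134)*q2 + (-2/63)*q3 = 0.
  w^5: a_5 + q1*a_4 + q2*a_3 + q3*a_2 = 0, i.e. -1/3779136 + (-5/1469664)*q1 + (-1/20412)*q2 + (-1/1134)*q3 = 0.
  w^6: a_6 + q1*a_5 + q2*a_4 + q3*a_3 = 0, i.e. -1/45349632 + (-1/3779136)*q1 + (-5/1469664)*q2 + (-1/20412)*q3 = 0.
Solving this linear system: q1 = -5/36, q2 = 1/216, q3 = -1/46656.
The numerator is Q*f truncated at degree 3: P0 = a_0 = 47/70; P1 = a_1 + q1*a_0 = -1/8; P2 = a_2 + q1*a_1 + q2*a_0 = 43/6480; P3 = a_3 + q1*a_2 + q2*a_1 + q3*a_0 = -41/466560.


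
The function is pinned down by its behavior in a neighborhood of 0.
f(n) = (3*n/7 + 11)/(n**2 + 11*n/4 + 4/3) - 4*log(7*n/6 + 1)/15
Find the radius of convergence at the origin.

Denominator factor (n**2 + 11*n/4 + 4/3): discriminant 107/48, real irrational roots -11/8 + (1/24)*sqrt(321) and -11/8 - (1/24)*sqrt(321); poles of order 1, moduli 11/8 - (1/24)*sqrt(321) and 11/8 + (1/24)*sqrt(321).
Branch term (-4/15)*log(1 - n/(-6/7)): its argument vanishes at n = -6/7, a logarithmic branch point, modulus 6/7.
The radius of convergence is the smallest modulus among the singular points: 11/8 - (1/24)*sqrt(321).

The radius of convergence is 11/8 - (1/24)*sqrt(321).


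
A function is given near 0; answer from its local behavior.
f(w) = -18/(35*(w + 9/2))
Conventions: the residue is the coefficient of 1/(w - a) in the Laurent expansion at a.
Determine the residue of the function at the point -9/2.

At the order-1 pole -9/2 set g(w) = (w - (-9/2))*f(w) = -18/35.
Simple pole: residue = g(a) at a = -9/2, which is -18/35.

The residue is -18/35.


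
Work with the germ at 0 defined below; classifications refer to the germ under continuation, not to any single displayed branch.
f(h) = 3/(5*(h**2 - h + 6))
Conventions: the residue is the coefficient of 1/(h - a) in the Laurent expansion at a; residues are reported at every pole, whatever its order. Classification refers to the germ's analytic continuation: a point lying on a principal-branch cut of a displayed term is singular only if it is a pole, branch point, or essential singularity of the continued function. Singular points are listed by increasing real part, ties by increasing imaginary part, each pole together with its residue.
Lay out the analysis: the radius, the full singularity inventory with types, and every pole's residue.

Radius of convergence at 0: sqrt(6).
At (1/2) - ((1/2)*sqrt(23))*i: a pole of order 1; residue ((3/115)*sqrt(23))*i.
At (1/2) + ((1/2)*sqrt(23))*i: a pole of order 1; residue -((3/115)*sqrt(23))*i.

Denominator factor (h**2 - h + 6): discriminant -23, complex-conjugate roots (1/2) + ((1/2)*sqrt(23))*i and (1/2) - ((1/2)*sqrt(23))*i; poles of order 1, moduli sqrt(6) and sqrt(6).
The radius of convergence is the smallest modulus among the singular points: sqrt(6).
The factor h**2 - h + 6 splits as (h - a)(h - a') with a = (1/2) - ((1/2)*sqrt(23))*i, a' = (1/2) + ((1/2)*sqrt(23))*i. At the order-1 pole a set g(h) = (h - a)*f(h) = [3/5] / (h - a').
Simple pole: residue = g(a) at a = (1/2) - ((1/2)*sqrt(23))*i, which is ((3/115)*sqrt(23))*i.
The factor h**2 - h + 6 splits as (h - a)(h - a') with a = (1/2) + ((1/2)*sqrt(23))*i, a' = (1/2) - ((1/2)*sqrt(23))*i. At the order-1 pole a set g(h) = (h - a)*f(h) = [3/5] / (h - a').
Simple pole: residue = g(a) at a = (1/2) + ((1/2)*sqrt(23))*i, which is -((3/115)*sqrt(23))*i.
List the singular points by increasing real part (a conjugate pair: the negative imaginary part first).


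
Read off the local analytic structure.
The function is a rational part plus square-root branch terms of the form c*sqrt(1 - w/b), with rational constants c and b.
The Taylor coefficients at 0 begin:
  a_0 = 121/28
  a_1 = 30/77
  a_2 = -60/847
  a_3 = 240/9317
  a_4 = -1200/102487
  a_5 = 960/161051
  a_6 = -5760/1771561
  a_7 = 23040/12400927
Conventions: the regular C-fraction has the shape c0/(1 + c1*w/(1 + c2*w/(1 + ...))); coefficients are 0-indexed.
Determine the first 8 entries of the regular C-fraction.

The regular C-fraction coefficients are [121/28, -120/1331, 362/1331, 22/181, 482/1991, 362/2651, 602/2651, 482/3311].

Taylor coefficients (read off): a_0 = 121/28, a_1 = 30/77, a_2 = -60/847, a_3 = 240/9317, a_4 = -1200/102487, a_5 = 960/161051, a_6 = -5760/1771561, a_7 = 23040/12400927.
c0 = a_0 = 121/28. Peel one level at a time: if S = 1 + c*w/S' with S'(0) = 1, then c is the w-coefficient of S and S' = c*w/(S - 1).
S_1 = c0/f = 1 + (-120/1331)*w + (43440/1771561)*w^2 + ...; c1 = -120/1331.
S_2 = c1*w/(S_1 - 1) = 1 + (362/1331)*w + (-4/121)*w^2 + ...; c2 = 362/1331.
S_3 = c2*w/(S_2 - 1) = 1 + (22/181)*w + (-964/32761)*w^2 + ...; c3 = 22/181.
S_4 = c3*w/(S_3 - 1) = 1 + (482/1991)*w + (-4/121)*w^2 + ...; c4 = 482/1991.
S_5 = c4*w/(S_4 - 1) = 1 + (362/2651)*w + (-217924/7027801)*w^2 + ...; c5 = 362/2651.
S_6 = c5*w/(S_5 - 1) = 1 + (602/2651)*w + (-4/121)*w^2 + ...; c6 = 602/2651.
S_7 = c6*w/(S_6 - 1) = 1 + (482/3311)*w + ...; c7 = 482/3311.


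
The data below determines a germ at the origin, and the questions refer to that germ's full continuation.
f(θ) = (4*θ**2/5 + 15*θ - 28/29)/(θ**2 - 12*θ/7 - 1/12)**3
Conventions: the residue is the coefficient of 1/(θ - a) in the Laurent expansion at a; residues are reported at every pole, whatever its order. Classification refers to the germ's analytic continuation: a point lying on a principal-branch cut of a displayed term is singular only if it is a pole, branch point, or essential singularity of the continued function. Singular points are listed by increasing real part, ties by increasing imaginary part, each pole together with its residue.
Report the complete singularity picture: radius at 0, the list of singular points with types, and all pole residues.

Radius of convergence at 0: -6/7 + (1/42)*sqrt(1443).
At 6/7 - (1/42)*sqrt(1443): a pole of order 3; residue -(322712922/3227254589)*sqrt(1443).
At 6/7 + (1/42)*sqrt(1443): a pole of order 3; residue (322712922/3227254589)*sqrt(1443).


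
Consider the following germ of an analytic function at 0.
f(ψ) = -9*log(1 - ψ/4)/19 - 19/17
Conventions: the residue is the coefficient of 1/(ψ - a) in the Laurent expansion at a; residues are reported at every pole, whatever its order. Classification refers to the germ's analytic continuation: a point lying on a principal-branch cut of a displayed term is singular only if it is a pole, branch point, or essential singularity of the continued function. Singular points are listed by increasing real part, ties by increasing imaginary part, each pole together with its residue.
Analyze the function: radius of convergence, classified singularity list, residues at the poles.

Branch term (-9/19)*log(1 - ψ/(4)): its argument vanishes at ψ = 4, a logarithmic branch point, modulus 4.
The radius of convergence is the smallest modulus among the singular points: 4.

Radius of convergence at 0: 4.
At 4: a logarithmic branch point.


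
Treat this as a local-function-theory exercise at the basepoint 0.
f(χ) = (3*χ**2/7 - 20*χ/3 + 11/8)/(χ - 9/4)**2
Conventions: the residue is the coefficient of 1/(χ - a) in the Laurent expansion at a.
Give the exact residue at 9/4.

At the order-2 pole 9/4 set g(χ) = (χ - (9/4))^2*f(χ) = 3*χ**2/7 - 20*χ/3 + 11/8.
Order-2 pole: residue = g'(a); g'(9/4) = -199/42, so the residue is -199/42.

The residue is -199/42.


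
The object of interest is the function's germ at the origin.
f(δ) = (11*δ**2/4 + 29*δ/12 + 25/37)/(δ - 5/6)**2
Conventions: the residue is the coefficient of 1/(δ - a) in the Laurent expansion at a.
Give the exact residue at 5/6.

At the order-2 pole 5/6 set g(δ) = (δ - (5/6))^2*f(δ) = 11*δ**2/4 + 29*δ/12 + 25/37.
Order-2 pole: residue = g'(a); g'(5/6) = 7, so the residue is 7.

The residue is 7.


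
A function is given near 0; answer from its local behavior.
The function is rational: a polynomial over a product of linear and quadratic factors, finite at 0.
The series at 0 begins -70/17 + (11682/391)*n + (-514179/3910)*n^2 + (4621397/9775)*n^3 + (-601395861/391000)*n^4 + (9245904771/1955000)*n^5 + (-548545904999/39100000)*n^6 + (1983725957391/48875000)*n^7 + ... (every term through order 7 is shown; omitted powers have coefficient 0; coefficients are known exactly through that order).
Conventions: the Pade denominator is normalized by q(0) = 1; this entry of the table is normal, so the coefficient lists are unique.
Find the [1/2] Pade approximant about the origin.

Taylor coefficients needed (read off): a_0 = -70/17, a_1 = 11682/391, a_2 = -514179/3910, a_3 = 4621397/9775.
Write the denominator as Q(n) = 1 + q1*n + q2*n^2. Requiring Q*f - P = O(n^4) with deg P <= 1 kills the coefficients of n^2..n^3 in Q*f:
  n^2: a_2 + q1*a_1 + q2*a_0 = 0, i.e. -514179/3910 + (11682/391)*q1 + (-70/17)*q2 = 0.
  n^3: a_3 + q1*a_2 + q2*a_1 = 0, i.e. 4621397/9775 + (-514179/3910)*q1 + (11682/391)*q2 = 0.
Solving this linear system: q1 = 303045941/53686305, q2 = 215250689/23860580.
The numerator is Q*f truncated at degree 1: P0 = a_0 = -70/17; P1 = a_1 + q1*a_0 = 27851890000/4198269051.

The Pade approximant has numerator coefficients [-70/17, 27851890000/4198269051]; denominator coefficients [1, 303045941/53686305, 215250689/23860580].


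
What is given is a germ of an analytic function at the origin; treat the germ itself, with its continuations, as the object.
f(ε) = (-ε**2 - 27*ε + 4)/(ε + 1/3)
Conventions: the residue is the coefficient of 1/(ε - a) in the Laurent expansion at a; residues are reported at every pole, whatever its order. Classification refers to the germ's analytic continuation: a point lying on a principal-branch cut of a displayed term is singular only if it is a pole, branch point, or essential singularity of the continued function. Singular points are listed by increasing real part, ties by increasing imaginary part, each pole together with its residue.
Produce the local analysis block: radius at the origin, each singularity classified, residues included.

Denominator factor (ε + 1/3): pole of order 1 at -1/3, modulus 1/3.
The radius of convergence is the smallest modulus among the singular points: 1/3.
At the order-1 pole -1/3 set g(ε) = (ε - (-1/3))*f(ε) = -ε**2 - 27*ε + 4.
Simple pole: residue = g(a) at a = -1/3, which is 116/9.

Radius of convergence at 0: 1/3.
At -1/3: a pole of order 1; residue 116/9.


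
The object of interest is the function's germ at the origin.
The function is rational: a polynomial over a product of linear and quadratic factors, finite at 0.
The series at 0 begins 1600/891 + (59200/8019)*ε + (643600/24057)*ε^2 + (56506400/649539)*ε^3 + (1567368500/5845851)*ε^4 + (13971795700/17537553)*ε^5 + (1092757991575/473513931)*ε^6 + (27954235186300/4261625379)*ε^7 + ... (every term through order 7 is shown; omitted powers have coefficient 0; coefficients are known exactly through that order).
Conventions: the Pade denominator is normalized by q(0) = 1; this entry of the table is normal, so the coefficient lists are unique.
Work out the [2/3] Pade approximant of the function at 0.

Taylor coefficients needed (read off): a_0 = 1600/891, a_1 = 59200/8019, a_2 = 643600/24057, a_3 = 56506400/649539, a_4 = 1567368500/5845851, a_5 = 13971795700/17537553.
Write the denominator as Q(ε) = 1 + q1*ε + q2*ε^2 + q3*ε^3. Requiring Q*f - P = O(ε^6) with deg P <= 2 kills the coefficients of ε^3..ε^5 in Q*f:
  ε^3: a_3 + q1*a_2 + q2*a_1 + q3*a_0 = 0, i.e. 56506400/649539 + (643600/24057)*q1 + (59200/8019)*q2 + (1600/891)*q3 = 0.
  ε^4: a_4 + q1*a_3 + q2*a_2 + q3*a_1 = 0, i.e. 1567368500/5845851 + (56506400/649539)*q1 + (643600/24057)*q2 + (59200/8019)*q3 = 0.
  ε^5: a_5 + q1*a_4 + q2*a_3 + q3*a_2 = 0, i.e. 13971795700/17537553 + (1567368500/5845851)*q1 + (56506400/649539)*q2 + (643600/24057)*q3 = 0.
Solving this linear system: q1 = -63973/14481, q2 = 1744561/521316, q3 = 1412660/390987.
The numerator is Q*f truncated at degree 2: P0 = a_0 = 1600/891; P1 = a_1 + q1*a_0 = -2368000/4300857; P2 = a_2 + q1*a_1 + q2*a_0 = 640000/4300857.

The Pade approximant has numerator coefficients [1600/891, -2368000/4300857, 640000/4300857]; denominator coefficients [1, -63973/14481, 1744561/521316, 1412660/390987].


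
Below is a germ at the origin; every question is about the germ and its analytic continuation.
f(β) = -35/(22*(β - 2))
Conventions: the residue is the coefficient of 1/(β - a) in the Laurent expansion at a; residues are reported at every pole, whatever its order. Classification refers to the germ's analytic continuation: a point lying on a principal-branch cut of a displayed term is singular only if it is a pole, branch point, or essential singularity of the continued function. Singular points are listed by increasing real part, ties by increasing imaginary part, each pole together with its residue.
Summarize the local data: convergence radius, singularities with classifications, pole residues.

Radius of convergence at 0: 2.
At 2: a pole of order 1; residue -35/22.

Denominator factor (β - 2): pole of order 1 at 2, modulus 2.
The radius of convergence is the smallest modulus among the singular points: 2.
At the order-1 pole 2 set g(β) = (β - (2))*f(β) = -35/22.
Simple pole: residue = g(a) at a = 2, which is -35/22.


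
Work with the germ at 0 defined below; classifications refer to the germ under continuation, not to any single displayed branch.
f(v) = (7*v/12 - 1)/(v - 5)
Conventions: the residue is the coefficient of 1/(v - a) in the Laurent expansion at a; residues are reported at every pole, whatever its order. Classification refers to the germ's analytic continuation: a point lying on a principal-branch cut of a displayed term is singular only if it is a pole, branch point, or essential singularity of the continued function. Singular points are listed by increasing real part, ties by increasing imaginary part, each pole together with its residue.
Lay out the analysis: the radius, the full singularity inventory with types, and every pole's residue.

Radius of convergence at 0: 5.
At 5: a pole of order 1; residue 23/12.

Denominator factor (v - 5): pole of order 1 at 5, modulus 5.
The radius of convergence is the smallest modulus among the singular points: 5.
At the order-1 pole 5 set g(v) = (v - (5))*f(v) = 7*v/12 - 1.
Simple pole: residue = g(a) at a = 5, which is 23/12.


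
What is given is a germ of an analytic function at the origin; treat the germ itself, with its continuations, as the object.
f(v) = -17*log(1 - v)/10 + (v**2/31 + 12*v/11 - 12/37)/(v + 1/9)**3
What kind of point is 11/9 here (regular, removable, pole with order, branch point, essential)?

The point is a regular point.

Denominator factors: v + 1/9 = 4/3 at v = 11/9 — none vanishes.
Branch term log(1 - v/(1)): argument at 11/9 is -2/9, nonzero, so 11/9 is not its branch point (a point on a principal cut is still regular for the continued germ).
So the germ continues analytically to 11/9.


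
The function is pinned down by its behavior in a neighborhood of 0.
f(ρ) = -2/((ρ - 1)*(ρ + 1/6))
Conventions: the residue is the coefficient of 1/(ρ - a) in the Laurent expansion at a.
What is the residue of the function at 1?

At the order-1 pole 1 set g(ρ) = (ρ - (1))*f(ρ) = -2/(ρ + 1/6).
Simple pole: residue = g(a) at a = 1, which is -12/7.

The residue is -12/7.


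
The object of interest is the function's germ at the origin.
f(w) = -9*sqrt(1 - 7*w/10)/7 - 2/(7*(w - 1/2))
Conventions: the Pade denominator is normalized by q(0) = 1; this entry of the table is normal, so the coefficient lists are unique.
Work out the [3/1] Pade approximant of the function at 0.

Taylor coefficients needed (expand at 0): a_0 = -5/7, a_1 = 223/140, a_2 = 13241/5600, a_3 = 515087/112000, a_4 = 16405609/1792000.
Write the denominator as Q(w) = 1 + q1*w. Requiring Q*f - P = O(w^5) with deg P <= 3 kills the coefficients of w^4..w^4 in Q*f:
  w^4: a_4 + q1*a_3 = 0, i.e. 16405609/1792000 + (515087/112000)*q1 = 0.
Solving this linear system: q1 = -16405609/8241392.
The numerator is Q*f truncated at degree 3: P0 = a_0 = -5/7; P1 = a_1 + q1*a_0 = 869597829/288448720; P2 = a_2 + q1*a_1 = -664531443/824139200; P3 = a_3 + q1*a_2 = -3553553367/32965568000.

The Pade approximant has numerator coefficients [-5/7, 869597829/288448720, -664531443/824139200, -3553553367/32965568000]; denominator coefficients [1, -16405609/8241392].
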